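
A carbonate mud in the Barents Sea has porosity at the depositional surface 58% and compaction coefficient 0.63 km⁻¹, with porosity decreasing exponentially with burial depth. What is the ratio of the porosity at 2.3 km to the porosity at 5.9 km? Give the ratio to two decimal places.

n(z₁)/n(z₂) = e^(−β·z₁)/e^(−β·z₂) = e^{β(z₂−z₁)}
= exp(0.63 × 3.6) = exp(2.268) = 9.6601

9.66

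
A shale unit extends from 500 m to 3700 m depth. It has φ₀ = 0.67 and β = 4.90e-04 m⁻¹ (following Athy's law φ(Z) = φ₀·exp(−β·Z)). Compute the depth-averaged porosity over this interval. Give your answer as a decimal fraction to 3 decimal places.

0.265

Working in km (1 km = 1000 m; β in km⁻¹ = β in m⁻¹ × 1000):
⟨φ⟩ = (1/(Z₂−Z₁)) ∫ φ₀ e^(−βZ) dZ = φ₀·(e^(−β·Z₁) − e^(−β·Z₂)) / (β·(Z₂−Z₁))
e^(−0.49×0.5) = 0.7827; e^(−0.49×3.7) = 0.1632
⟨φ⟩ = 0.67 × (0.7827 − 0.1632) / (0.49 × 3.2) = 0.67 × 0.3951 = 0.2647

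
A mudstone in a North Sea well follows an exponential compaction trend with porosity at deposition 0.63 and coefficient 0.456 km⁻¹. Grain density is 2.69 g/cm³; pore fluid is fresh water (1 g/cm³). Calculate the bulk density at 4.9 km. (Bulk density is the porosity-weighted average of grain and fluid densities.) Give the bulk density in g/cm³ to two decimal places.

Porosity at depth: n = 0.63·exp(−0.456×4.9) = 0.63×0.1071 = 0.0674
Bulk density: ρ_b = (1−n)ρ_g + n·ρ_f = 0.9326×2.69 + 0.0674×1
       = 2.509 + 0.067 = 2.576 g/cm³

2.58 g/cm³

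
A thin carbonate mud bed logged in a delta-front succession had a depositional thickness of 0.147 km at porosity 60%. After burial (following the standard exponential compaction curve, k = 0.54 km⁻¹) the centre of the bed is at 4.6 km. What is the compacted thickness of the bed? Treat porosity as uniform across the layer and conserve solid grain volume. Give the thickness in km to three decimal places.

Porosity at 4.6 km: φ = 0.6·exp(−0.54×4.6) = 0.0500
Solid-volume conservation: h(1−φ) = h₀(1−φ₀) ⇒ h = h₀·(1−φ₀)/(1−φ)
h = 0.147 × (1 − 0.6)/(1 − 0.0500) = 0.147 × 0.4211 = 0.0619 km

0.062 km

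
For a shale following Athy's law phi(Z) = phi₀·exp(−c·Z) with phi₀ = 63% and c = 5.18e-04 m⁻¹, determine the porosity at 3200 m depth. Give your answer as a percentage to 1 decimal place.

12.0%

Working in km (1 km = 1000 m; c in km⁻¹ = c in m⁻¹ × 1000):
phi = phi₀·exp(−c·Z) = 0.63 × exp(−0.518 × 3.2) = 0.63 × exp(−1.658)
  = 0.63 × 0.1906 = 0.1201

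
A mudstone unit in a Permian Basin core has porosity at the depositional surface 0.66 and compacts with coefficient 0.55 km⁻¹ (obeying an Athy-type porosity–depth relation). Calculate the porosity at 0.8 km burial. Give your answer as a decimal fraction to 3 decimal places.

phi = phi₀·exp(−c·Z) = 0.66 × exp(−0.55 × 0.8) = 0.66 × exp(−0.44)
  = 0.66 × 0.6440 = 0.4251

0.425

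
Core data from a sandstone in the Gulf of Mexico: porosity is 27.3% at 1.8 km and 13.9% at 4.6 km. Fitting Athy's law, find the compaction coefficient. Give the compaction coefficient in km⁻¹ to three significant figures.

Athy: φ(z) = φ₀ e^(−cz) ⇒ φ₁/φ₂ = e^{c(z₂−z₁)} ⇒ c = ln(φ₁/φ₂)/(z₂−z₁)
c = ln(0.273/0.139) / (4.6 − 1.8) = ln(1.964) / 2.8 = 0.6750 / 2.8 = 0.2411 km⁻¹

0.241 km⁻¹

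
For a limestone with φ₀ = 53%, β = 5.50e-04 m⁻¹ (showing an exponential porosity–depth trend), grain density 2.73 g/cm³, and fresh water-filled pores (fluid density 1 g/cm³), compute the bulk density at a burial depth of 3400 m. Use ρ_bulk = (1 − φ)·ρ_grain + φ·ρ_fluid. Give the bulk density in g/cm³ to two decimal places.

2.59 g/cm³

Working in km (1 km = 1000 m; β in km⁻¹ = β in m⁻¹ × 1000):
Porosity at depth: φ = 0.53·exp(−0.55×3.4) = 0.53×0.1541 = 0.0817
Bulk density: ρ_b = (1−φ)ρ_g + φ·ρ_f = 0.9183×2.73 + 0.0817×1
       = 2.507 + 0.082 = 2.589 g/cm³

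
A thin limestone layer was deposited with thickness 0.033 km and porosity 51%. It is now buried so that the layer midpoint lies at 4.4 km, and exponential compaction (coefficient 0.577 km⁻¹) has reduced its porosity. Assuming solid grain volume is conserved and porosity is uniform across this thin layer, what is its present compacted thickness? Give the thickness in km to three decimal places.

Porosity at 4.4 km: φ = 0.51·exp(−0.577×4.4) = 0.0403
Solid-volume conservation: h(1−φ) = h₀(1−φ₀) ⇒ h = h₀·(1−φ₀)/(1−φ)
h = 0.033 × (1 − 0.51)/(1 − 0.0403) = 0.033 × 0.5106 = 0.0168 km

0.017 km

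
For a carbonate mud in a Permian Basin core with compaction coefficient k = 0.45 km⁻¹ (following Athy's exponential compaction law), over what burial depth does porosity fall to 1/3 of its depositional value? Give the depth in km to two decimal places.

φ/φ₀ = 1/3 ⇒ exp(−k·Z) = 1/3 ⇒ Z = ln(3) / k
Z = 1.0986 / 0.45 = 2.441 km

2.44 km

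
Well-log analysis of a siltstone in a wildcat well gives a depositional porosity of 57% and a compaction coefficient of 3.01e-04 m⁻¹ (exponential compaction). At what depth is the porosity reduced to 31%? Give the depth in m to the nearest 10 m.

Working in km (1 km = 1000 m; k in km⁻¹ = k in m⁻¹ × 1000):
Invert Athy's law: Z = ln(phi₀/phi) / k
Z = ln(0.57/0.31) / 0.301 = ln(1.839) / 0.301 = 0.6091 / 0.301 = 2.023 km

2020 m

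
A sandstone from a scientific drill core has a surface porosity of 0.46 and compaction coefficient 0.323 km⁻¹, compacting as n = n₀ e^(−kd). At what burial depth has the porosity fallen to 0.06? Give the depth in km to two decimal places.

6.31 km

Invert Athy's law: d = ln(n₀/n) / k
d = ln(0.46/0.06) / 0.323 = ln(7.667) / 0.323 = 2.0369 / 0.323 = 6.306 km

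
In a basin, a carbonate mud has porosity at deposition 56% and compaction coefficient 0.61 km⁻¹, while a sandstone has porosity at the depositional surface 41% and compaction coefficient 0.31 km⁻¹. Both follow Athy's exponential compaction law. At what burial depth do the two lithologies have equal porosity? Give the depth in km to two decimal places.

Set n₀ₐ e^(−βₐd) = n₀ᵦ e^(−βᵦd) ⇒ ln(n₀ₐ/n₀ᵦ) = (βₐ − βᵦ)·d
d = ln(0.56/0.41) / (0.61 − 0.31) = 0.3118 / 0.3 = 1.039 km

1.04 km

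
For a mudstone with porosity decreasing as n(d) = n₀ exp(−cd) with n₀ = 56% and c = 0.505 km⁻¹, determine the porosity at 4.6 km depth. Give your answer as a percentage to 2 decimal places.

5.49%

n = n₀·exp(−c·d) = 0.56 × exp(−0.505 × 4.6) = 0.56 × exp(−2.323)
  = 0.56 × 0.0980 = 0.0549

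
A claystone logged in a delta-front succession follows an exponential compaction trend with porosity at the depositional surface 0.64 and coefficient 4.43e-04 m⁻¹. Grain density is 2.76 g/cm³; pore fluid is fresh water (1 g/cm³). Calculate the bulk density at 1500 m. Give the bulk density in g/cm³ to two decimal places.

2.18 g/cm³

Working in km (1 km = 1000 m; β in km⁻¹ = β in m⁻¹ × 1000):
Porosity at depth: phi = 0.64·exp(−0.443×1.5) = 0.64×0.5145 = 0.3293
Bulk density: ρ_b = (1−phi)ρ_g + phi·ρ_f = 0.6707×2.76 + 0.3293×1
       = 1.851 + 0.329 = 2.180 g/cm³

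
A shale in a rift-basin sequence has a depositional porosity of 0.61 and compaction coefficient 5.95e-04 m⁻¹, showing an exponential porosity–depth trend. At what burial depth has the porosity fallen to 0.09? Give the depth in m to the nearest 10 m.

3220 m

Working in km (1 km = 1000 m; k in km⁻¹ = k in m⁻¹ × 1000):
Invert Athy's law: d = ln(phi₀/phi) / k
d = ln(0.61/0.09) / 0.595 = ln(6.778) / 0.595 = 1.9136 / 0.595 = 3.216 km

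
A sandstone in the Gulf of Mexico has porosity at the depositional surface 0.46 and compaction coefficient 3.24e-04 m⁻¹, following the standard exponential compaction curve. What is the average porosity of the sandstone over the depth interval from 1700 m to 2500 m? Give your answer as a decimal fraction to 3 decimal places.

Working in km (1 km = 1000 m; c in km⁻¹ = c in m⁻¹ × 1000):
⟨φ⟩ = (1/(z₂−z₁)) ∫ φ₀ e^(−cz) dz = φ₀·(e^(−c·z₁) − e^(−c·z₂)) / (c·(z₂−z₁))
e^(−0.324×1.7) = 0.5765; e^(−0.324×2.5) = 0.4449
⟨φ⟩ = 0.46 × (0.5765 − 0.4449) / (0.324 × 0.8) = 0.46 × 0.5078 = 0.2336

0.234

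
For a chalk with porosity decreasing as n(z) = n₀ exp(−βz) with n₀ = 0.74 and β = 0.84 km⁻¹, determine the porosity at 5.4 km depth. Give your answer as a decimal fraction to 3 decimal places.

n = n₀·exp(−β·z) = 0.74 × exp(−0.84 × 5.4) = 0.74 × exp(−4.536)
  = 0.74 × 0.0107 = 0.0079

0.008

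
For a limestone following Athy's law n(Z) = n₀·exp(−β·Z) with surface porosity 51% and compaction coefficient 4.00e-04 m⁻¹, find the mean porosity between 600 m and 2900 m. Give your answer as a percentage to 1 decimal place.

Working in km (1 km = 1000 m; β in km⁻¹ = β in m⁻¹ × 1000):
⟨n⟩ = (1/(Z₂−Z₁)) ∫ n₀ e^(−βZ) dZ = n₀·(e^(−β·Z₁) − e^(−β·Z₂)) / (β·(Z₂−Z₁))
e^(−0.4×0.6) = 0.7866; e^(−0.4×2.9) = 0.3135
⟨n⟩ = 0.51 × (0.7866 − 0.3135) / (0.4 × 2.3) = 0.51 × 0.5143 = 0.2623

26.2%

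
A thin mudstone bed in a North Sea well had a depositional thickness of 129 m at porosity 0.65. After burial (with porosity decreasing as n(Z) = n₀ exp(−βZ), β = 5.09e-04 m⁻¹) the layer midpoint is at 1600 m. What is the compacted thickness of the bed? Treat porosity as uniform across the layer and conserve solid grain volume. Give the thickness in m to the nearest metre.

63 m

Working in km (1 km = 1000 m; β in km⁻¹ = β in m⁻¹ × 1000):
Porosity at 1.6 km: n = 0.65·exp(−0.509×1.6) = 0.2879
Solid-volume conservation: h(1−n) = h₀(1−n₀) ⇒ h = h₀·(1−n₀)/(1−n)
h = 0.129 × (1 − 0.65)/(1 − 0.2879) = 0.129 × 0.4915 = 0.0634 km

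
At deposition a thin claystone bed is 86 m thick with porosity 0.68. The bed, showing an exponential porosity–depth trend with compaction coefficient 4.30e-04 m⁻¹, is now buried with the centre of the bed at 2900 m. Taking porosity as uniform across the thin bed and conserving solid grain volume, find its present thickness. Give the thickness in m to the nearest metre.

Working in km (1 km = 1000 m; k in km⁻¹ = k in m⁻¹ × 1000):
Porosity at 2.9 km: phi = 0.68·exp(−0.43×2.9) = 0.1954
Solid-volume conservation: h(1−phi) = h₀(1−phi₀) ⇒ h = h₀·(1−phi₀)/(1−phi)
h = 0.086 × (1 − 0.68)/(1 − 0.1954) = 0.086 × 0.3977 = 0.0342 km

34 m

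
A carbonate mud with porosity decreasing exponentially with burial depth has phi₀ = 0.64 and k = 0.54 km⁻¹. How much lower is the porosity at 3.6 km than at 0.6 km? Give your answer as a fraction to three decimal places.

0.371

phi(0.6) = 0.64·e^(−0.54×0.6) = 0.4629
phi(3.6) = 0.64·e^(−0.54×3.6) = 0.0916
Δphi = 0.4629 − 0.0916 = 0.3713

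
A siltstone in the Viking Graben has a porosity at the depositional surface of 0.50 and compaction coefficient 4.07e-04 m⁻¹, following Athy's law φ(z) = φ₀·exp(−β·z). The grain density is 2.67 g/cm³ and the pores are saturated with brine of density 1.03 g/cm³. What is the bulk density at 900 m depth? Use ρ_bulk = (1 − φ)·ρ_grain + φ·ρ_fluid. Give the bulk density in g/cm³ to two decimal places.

2.10 g/cm³

Working in km (1 km = 1000 m; β in km⁻¹ = β in m⁻¹ × 1000):
Porosity at depth: φ = 0.5·exp(−0.407×0.9) = 0.5×0.6933 = 0.3466
Bulk density: ρ_b = (1−φ)ρ_g + φ·ρ_f = 0.6534×2.67 + 0.3466×1.03
       = 1.744 + 0.357 = 2.101 g/cm³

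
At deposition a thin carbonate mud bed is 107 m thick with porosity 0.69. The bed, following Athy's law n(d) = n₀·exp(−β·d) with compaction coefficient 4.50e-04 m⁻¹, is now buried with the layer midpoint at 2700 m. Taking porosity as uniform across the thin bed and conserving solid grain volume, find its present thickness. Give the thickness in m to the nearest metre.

Working in km (1 km = 1000 m; β in km⁻¹ = β in m⁻¹ × 1000):
Porosity at 2.7 km: n = 0.69·exp(−0.45×2.7) = 0.2047
Solid-volume conservation: h(1−n) = h₀(1−n₀) ⇒ h = h₀·(1−n₀)/(1−n)
h = 0.107 × (1 − 0.69)/(1 − 0.2047) = 0.107 × 0.3898 = 0.0417 km

42 m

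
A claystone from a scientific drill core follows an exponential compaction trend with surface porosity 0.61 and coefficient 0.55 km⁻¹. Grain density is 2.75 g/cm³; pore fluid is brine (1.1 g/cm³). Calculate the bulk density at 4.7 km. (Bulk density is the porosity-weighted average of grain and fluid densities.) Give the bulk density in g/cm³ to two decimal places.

2.67 g/cm³

Porosity at depth: phi = 0.61·exp(−0.55×4.7) = 0.61×0.0754 = 0.0460
Bulk density: ρ_b = (1−phi)ρ_g + phi·ρ_f = 0.9540×2.75 + 0.0460×1.1
       = 2.624 + 0.051 = 2.674 g/cm³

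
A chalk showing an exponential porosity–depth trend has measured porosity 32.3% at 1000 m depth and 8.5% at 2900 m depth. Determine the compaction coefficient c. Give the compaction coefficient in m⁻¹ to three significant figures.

0.000703 m⁻¹

Working in km (1 km = 1000 m; c in km⁻¹ = c in m⁻¹ × 1000):
Athy: n(z) = n₀ e^(−cz) ⇒ n₁/n₂ = e^{c(z₂−z₁)} ⇒ c = ln(n₁/n₂)/(z₂−z₁)
c = ln(0.323/0.085) / (2.9 − 1) = ln(3.8) / 1.9 = 1.3350 / 1.9 = 0.7026 km⁻¹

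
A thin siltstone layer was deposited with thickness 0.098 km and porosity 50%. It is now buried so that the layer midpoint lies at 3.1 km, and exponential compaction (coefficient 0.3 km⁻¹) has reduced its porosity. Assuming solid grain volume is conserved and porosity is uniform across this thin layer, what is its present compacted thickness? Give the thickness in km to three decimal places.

Porosity at 3.1 km: phi = 0.5·exp(−0.3×3.1) = 0.1973
Solid-volume conservation: h(1−phi) = h₀(1−phi₀) ⇒ h = h₀·(1−phi₀)/(1−phi)
h = 0.098 × (1 − 0.5)/(1 − 0.1973) = 0.098 × 0.6229 = 0.0610 km

0.061 km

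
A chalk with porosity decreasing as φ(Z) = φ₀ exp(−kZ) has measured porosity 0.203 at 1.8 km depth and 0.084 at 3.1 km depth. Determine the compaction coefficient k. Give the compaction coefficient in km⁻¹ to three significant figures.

Athy: φ(Z) = φ₀ e^(−kZ) ⇒ φ₁/φ₂ = e^{k(Z₂−Z₁)} ⇒ k = ln(φ₁/φ₂)/(Z₂−Z₁)
k = ln(0.203/0.084) / (3.1 − 1.8) = ln(2.417) / 1.3 = 0.8824 / 1.3 = 0.6788 km⁻¹

0.679 km⁻¹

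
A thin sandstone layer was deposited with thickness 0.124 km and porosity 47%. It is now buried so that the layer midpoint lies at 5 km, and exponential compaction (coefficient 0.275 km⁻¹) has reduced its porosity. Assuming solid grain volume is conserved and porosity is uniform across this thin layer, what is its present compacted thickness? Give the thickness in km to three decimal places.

Porosity at 5 km: φ = 0.47·exp(−0.275×5) = 0.1188
Solid-volume conservation: h(1−φ) = h₀(1−φ₀) ⇒ h = h₀·(1−φ₀)/(1−φ)
h = 0.124 × (1 − 0.47)/(1 − 0.1188) = 0.124 × 0.6015 = 0.0746 km

0.075 km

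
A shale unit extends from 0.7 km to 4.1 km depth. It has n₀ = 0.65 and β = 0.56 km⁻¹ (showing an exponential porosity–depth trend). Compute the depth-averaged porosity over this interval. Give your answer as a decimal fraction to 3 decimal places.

⟨n⟩ = (1/(Z₂−Z₁)) ∫ n₀ e^(−βZ) dZ = n₀·(e^(−β·Z₁) − e^(−β·Z₂)) / (β·(Z₂−Z₁))
e^(−0.56×0.7) = 0.6757; e^(−0.56×4.1) = 0.1007
⟨n⟩ = 0.65 × (0.6757 − 0.1007) / (0.56 × 3.4) = 0.65 × 0.3020 = 0.1963

0.196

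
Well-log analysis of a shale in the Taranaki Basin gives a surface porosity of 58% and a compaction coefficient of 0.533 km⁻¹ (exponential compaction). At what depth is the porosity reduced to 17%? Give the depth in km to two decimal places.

Invert Athy's law: z = ln(φ₀/φ) / k
z = ln(0.58/0.17) / 0.533 = ln(3.412) / 0.533 = 1.2272 / 0.533 = 2.302 km

2.30 km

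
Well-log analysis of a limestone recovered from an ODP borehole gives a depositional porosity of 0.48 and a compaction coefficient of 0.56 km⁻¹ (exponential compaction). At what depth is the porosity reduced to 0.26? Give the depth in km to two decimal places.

Invert Athy's law: Z = ln(φ₀/φ) / k
Z = ln(0.48/0.26) / 0.56 = ln(1.846) / 0.56 = 0.6131 / 0.56 = 1.095 km

1.09 km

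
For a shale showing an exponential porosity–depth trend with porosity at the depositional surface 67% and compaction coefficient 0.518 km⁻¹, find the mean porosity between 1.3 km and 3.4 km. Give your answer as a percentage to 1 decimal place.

⟨φ⟩ = (1/(Z₂−Z₁)) ∫ φ₀ e^(−cZ) dZ = φ₀·(e^(−c·Z₁) − e^(−c·Z₂)) / (c·(Z₂−Z₁))
e^(−0.518×1.3) = 0.5100; e^(−0.518×3.4) = 0.1718
⟨φ⟩ = 0.67 × (0.5100 − 0.1718) / (0.518 × 2.1) = 0.67 × 0.3108 = 0.2083

20.8%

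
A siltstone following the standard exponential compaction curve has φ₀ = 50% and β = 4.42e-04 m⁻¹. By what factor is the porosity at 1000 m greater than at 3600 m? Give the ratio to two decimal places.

3.16

Working in km (1 km = 1000 m; β in km⁻¹ = β in m⁻¹ × 1000):
φ(d₁)/φ(d₂) = e^(−β·d₁)/e^(−β·d₂) = e^{β(d₂−d₁)}
= exp(0.442 × 2.6) = exp(1.149) = 3.1557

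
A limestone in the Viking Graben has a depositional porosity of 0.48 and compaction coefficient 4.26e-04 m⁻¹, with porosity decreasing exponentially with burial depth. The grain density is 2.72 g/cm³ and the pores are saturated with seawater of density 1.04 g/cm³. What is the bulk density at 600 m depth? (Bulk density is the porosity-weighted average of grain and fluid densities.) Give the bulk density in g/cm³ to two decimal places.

2.10 g/cm³

Working in km (1 km = 1000 m; c in km⁻¹ = c in m⁻¹ × 1000):
Porosity at depth: φ = 0.48·exp(−0.426×0.6) = 0.48×0.7745 = 0.3717
Bulk density: ρ_b = (1−φ)ρ_g + φ·ρ_f = 0.6283×2.72 + 0.3717×1.04
       = 1.709 + 0.387 = 2.095 g/cm³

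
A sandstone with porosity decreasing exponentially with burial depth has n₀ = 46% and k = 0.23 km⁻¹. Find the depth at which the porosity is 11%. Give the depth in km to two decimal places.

6.22 km

Invert Athy's law: Z = ln(n₀/n) / k
Z = ln(0.46/0.11) / 0.23 = ln(4.182) / 0.23 = 1.4307 / 0.23 = 6.221 km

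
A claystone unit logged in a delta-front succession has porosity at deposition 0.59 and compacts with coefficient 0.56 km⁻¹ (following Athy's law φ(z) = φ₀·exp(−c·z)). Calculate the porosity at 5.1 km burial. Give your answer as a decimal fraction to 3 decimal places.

φ = φ₀·exp(−c·z) = 0.59 × exp(−0.56 × 5.1) = 0.59 × exp(−2.856)
  = 0.59 × 0.0575 = 0.0339

0.034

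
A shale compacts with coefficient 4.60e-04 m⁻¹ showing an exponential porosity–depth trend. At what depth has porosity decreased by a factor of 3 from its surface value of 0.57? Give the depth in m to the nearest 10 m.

2390 m

Working in km (1 km = 1000 m; k in km⁻¹ = k in m⁻¹ × 1000):
φ/φ₀ = 1/3 ⇒ exp(−k·Z) = 1/3 ⇒ Z = ln(3) / k
Z = 1.0986 / 0.46 = 2.388 km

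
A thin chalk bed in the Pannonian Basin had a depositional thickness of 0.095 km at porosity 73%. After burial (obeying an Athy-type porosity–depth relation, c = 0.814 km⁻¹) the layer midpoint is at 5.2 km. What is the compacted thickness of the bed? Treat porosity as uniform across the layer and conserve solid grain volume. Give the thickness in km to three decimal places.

0.026 km

Porosity at 5.2 km: phi = 0.73·exp(−0.814×5.2) = 0.0106
Solid-volume conservation: h(1−phi) = h₀(1−phi₀) ⇒ h = h₀·(1−phi₀)/(1−phi)
h = 0.095 × (1 − 0.73)/(1 − 0.0106) = 0.095 × 0.2729 = 0.0259 km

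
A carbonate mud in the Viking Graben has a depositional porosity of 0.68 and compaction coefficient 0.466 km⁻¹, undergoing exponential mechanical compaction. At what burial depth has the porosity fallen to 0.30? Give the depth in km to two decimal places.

1.76 km

Invert Athy's law: z = ln(φ₀/φ) / k
z = ln(0.68/0.3) / 0.466 = ln(2.267) / 0.466 = 0.8183 / 0.466 = 1.756 km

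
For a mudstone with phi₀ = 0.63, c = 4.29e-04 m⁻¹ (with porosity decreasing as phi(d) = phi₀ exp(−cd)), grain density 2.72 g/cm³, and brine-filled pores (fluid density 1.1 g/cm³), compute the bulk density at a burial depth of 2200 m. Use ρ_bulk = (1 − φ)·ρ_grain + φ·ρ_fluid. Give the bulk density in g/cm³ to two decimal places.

Working in km (1 km = 1000 m; c in km⁻¹ = c in m⁻¹ × 1000):
Porosity at depth: phi = 0.63·exp(−0.429×2.2) = 0.63×0.3891 = 0.2452
Bulk density: ρ_b = (1−phi)ρ_g + phi·ρ_f = 0.7548×2.72 + 0.2452×1.1
       = 2.053 + 0.270 = 2.323 g/cm³

2.32 g/cm³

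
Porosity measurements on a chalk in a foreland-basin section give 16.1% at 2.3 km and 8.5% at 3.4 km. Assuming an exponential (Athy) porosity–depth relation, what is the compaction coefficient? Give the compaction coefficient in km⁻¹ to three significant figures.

0.581 km⁻¹

Athy: n(Z) = n₀ e^(−kZ) ⇒ n₁/n₂ = e^{k(Z₂−Z₁)} ⇒ k = ln(n₁/n₂)/(Z₂−Z₁)
k = ln(0.161/0.085) / (3.4 − 2.3) = ln(1.894) / 1.1 = 0.6388 / 1.1 = 0.5807 km⁻¹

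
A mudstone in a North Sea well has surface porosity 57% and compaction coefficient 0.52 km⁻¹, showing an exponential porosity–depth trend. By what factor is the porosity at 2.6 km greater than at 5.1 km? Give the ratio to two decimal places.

3.67

φ(Z₁)/φ(Z₂) = e^(−β·Z₁)/e^(−β·Z₂) = e^{β(Z₂−Z₁)}
= exp(0.52 × 2.5) = exp(1.3) = 3.6693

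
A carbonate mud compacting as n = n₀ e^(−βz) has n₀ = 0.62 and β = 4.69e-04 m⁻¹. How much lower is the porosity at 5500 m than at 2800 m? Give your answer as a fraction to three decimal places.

Working in km (1 km = 1000 m; β in km⁻¹ = β in m⁻¹ × 1000):
n(2.8) = 0.62·e^(−0.469×2.8) = 0.1668
n(5.5) = 0.62·e^(−0.469×5.5) = 0.0470
Δn = 0.1668 − 0.0470 = 0.1198

0.120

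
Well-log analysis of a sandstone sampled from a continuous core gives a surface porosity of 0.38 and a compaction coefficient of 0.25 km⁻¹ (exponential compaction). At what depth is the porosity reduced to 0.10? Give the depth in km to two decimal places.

5.34 km

Invert Athy's law: d = ln(n₀/n) / β
d = ln(0.38/0.1) / 0.25 = ln(3.8) / 0.25 = 1.3350 / 0.25 = 5.340 km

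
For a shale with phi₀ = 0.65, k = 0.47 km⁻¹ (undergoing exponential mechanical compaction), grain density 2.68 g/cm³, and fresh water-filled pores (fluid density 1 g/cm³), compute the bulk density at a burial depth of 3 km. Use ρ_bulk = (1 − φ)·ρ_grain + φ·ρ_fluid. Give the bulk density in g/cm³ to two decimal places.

2.41 g/cm³

Porosity at depth: phi = 0.65·exp(−0.47×3) = 0.65×0.2441 = 0.1587
Bulk density: ρ_b = (1−phi)ρ_g + phi·ρ_f = 0.8413×2.68 + 0.1587×1
       = 2.255 + 0.159 = 2.413 g/cm³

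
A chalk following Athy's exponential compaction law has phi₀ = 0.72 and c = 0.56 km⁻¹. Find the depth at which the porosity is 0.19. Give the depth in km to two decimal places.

2.38 km

Invert Athy's law: Z = ln(phi₀/phi) / c
Z = ln(0.72/0.19) / 0.56 = ln(3.789) / 0.56 = 1.3322 / 0.56 = 2.379 km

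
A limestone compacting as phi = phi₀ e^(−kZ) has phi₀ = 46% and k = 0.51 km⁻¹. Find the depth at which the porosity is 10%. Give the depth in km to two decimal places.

Invert Athy's law: Z = ln(phi₀/phi) / k
Z = ln(0.46/0.1) / 0.51 = ln(4.6) / 0.51 = 1.5261 / 0.51 = 2.992 km

2.99 km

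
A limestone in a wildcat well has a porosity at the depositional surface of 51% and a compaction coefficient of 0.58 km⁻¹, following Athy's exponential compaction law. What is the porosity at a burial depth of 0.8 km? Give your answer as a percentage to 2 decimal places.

32.07%

φ = φ₀·exp(−c·z) = 0.51 × exp(−0.58 × 0.8) = 0.51 × exp(−0.464)
  = 0.51 × 0.6288 = 0.3207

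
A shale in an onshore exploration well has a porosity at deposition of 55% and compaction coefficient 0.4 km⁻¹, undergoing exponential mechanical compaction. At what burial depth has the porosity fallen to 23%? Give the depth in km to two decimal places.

Invert Athy's law: z = ln(phi₀/phi) / β
z = ln(0.55/0.23) / 0.4 = ln(2.391) / 0.4 = 0.8718 / 0.4 = 2.180 km

2.18 km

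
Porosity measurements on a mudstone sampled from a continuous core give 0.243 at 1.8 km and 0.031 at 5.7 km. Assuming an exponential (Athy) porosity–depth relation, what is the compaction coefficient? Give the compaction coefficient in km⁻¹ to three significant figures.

0.528 km⁻¹

Athy: φ(Z) = φ₀ e^(−kZ) ⇒ φ₁/φ₂ = e^{k(Z₂−Z₁)} ⇒ k = ln(φ₁/φ₂)/(Z₂−Z₁)
k = ln(0.243/0.031) / (5.7 − 1.8) = ln(7.839) / 3.9 = 2.0591 / 3.9 = 0.528 km⁻¹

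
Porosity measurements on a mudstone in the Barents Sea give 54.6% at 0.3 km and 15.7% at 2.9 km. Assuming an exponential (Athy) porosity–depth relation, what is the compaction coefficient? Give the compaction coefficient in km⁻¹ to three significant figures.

Athy: φ(z) = φ₀ e^(−cz) ⇒ φ₁/φ₂ = e^{c(z₂−z₁)} ⇒ c = ln(φ₁/φ₂)/(z₂−z₁)
c = ln(0.546/0.157) / (2.9 − 0.3) = ln(3.478) / 2.6 = 1.2464 / 2.6 = 0.4794 km⁻¹

0.479 km⁻¹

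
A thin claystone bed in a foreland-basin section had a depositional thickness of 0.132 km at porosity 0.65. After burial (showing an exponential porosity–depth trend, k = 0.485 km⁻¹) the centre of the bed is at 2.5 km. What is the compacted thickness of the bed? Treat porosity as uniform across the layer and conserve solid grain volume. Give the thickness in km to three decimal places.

Porosity at 2.5 km: φ = 0.65·exp(−0.485×2.5) = 0.1933
Solid-volume conservation: h(1−φ) = h₀(1−φ₀) ⇒ h = h₀·(1−φ₀)/(1−φ)
h = 0.132 × (1 − 0.65)/(1 − 0.1933) = 0.132 × 0.4339 = 0.0573 km

0.057 km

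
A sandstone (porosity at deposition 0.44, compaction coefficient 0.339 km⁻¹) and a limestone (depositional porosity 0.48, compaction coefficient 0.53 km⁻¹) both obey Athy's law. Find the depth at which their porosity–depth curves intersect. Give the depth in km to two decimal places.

0.46 km

Set n₀ₐ e^(−kₐz) = n₀ᵦ e^(−kᵦz) ⇒ ln(n₀ₐ/n₀ᵦ) = (kₐ − kᵦ)·z
z = ln(0.44/0.48) / (0.339 − 0.53) = -0.0870 / -0.191 = 0.456 km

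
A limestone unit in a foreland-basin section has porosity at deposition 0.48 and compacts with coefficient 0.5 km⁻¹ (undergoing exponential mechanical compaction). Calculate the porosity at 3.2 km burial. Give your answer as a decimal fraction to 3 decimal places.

φ = φ₀·exp(−β·z) = 0.48 × exp(−0.5 × 3.2) = 0.48 × exp(−1.6)
  = 0.48 × 0.2019 = 0.0969

0.097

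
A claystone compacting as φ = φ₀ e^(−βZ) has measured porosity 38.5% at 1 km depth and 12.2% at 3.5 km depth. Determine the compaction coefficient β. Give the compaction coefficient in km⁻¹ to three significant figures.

Athy: φ(Z) = φ₀ e^(−βZ) ⇒ φ₁/φ₂ = e^{β(Z₂−Z₁)} ⇒ β = ln(φ₁/φ₂)/(Z₂−Z₁)
β = ln(0.385/0.122) / (3.5 − 1) = ln(3.156) / 2.5 = 1.1492 / 2.5 = 0.4597 km⁻¹

0.460 km⁻¹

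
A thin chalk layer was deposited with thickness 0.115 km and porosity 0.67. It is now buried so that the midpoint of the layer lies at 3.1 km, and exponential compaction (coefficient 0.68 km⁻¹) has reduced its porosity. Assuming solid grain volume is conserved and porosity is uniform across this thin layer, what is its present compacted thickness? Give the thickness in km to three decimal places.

0.041 km

Porosity at 3.1 km: phi = 0.67·exp(−0.68×3.1) = 0.0814
Solid-volume conservation: h(1−phi) = h₀(1−phi₀) ⇒ h = h₀·(1−phi₀)/(1−phi)
h = 0.115 × (1 − 0.67)/(1 − 0.0814) = 0.115 × 0.3592 = 0.0413 km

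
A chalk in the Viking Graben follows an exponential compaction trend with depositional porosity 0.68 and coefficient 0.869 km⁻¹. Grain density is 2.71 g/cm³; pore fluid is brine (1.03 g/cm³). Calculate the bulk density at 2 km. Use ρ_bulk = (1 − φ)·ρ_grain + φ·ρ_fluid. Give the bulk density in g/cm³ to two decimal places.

Porosity at depth: n = 0.68·exp(−0.869×2) = 0.68×0.1759 = 0.1196
Bulk density: ρ_b = (1−n)ρ_g + n·ρ_f = 0.8804×2.71 + 0.1196×1.03
       = 2.386 + 0.123 = 2.509 g/cm³

2.51 g/cm³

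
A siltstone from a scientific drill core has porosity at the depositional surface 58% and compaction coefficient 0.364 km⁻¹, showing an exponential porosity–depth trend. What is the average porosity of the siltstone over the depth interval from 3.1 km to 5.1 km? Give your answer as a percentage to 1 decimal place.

13.3%

⟨n⟩ = (1/(d₂−d₁)) ∫ n₀ e^(−kd) dd = n₀·(e^(−k·d₁) − e^(−k·d₂)) / (k·(d₂−d₁))
e^(−0.364×3.1) = 0.3236; e^(−0.364×5.1) = 0.1562
⟨n⟩ = 0.58 × (0.3236 − 0.1562) / (0.364 × 2) = 0.58 × 0.2298 = 0.1333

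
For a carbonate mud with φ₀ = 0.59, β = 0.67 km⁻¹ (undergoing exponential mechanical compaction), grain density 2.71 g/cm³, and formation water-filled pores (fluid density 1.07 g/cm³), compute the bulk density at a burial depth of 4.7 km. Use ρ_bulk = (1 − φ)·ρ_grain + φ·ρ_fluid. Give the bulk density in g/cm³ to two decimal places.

Porosity at depth: φ = 0.59·exp(−0.67×4.7) = 0.59×0.0429 = 0.0253
Bulk density: ρ_b = (1−φ)ρ_g + φ·ρ_f = 0.9747×2.71 + 0.0253×1.07
       = 2.641 + 0.027 = 2.668 g/cm³

2.67 g/cm³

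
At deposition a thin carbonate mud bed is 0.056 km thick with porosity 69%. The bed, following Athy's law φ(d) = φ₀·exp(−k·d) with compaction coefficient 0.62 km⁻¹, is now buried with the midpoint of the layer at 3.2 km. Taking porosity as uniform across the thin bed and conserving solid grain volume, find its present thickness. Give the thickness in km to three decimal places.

Porosity at 3.2 km: φ = 0.69·exp(−0.62×3.2) = 0.0949
Solid-volume conservation: h(1−φ) = h₀(1−φ₀) ⇒ h = h₀·(1−φ₀)/(1−φ)
h = 0.056 × (1 − 0.69)/(1 − 0.0949) = 0.056 × 0.3425 = 0.0192 km

0.019 km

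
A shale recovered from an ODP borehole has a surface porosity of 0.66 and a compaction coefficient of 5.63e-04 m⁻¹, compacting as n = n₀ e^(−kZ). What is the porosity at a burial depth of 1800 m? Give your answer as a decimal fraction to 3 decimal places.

Working in km (1 km = 1000 m; k in km⁻¹ = k in m⁻¹ × 1000):
n = n₀·exp(−k·Z) = 0.66 × exp(−0.563 × 1.8) = 0.66 × exp(−1.013)
  = 0.66 × 0.3630 = 0.2396

0.240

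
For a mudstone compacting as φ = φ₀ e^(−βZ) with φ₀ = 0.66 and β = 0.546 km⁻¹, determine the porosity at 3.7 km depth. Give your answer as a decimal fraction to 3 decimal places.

φ = φ₀·exp(−β·Z) = 0.66 × exp(−0.546 × 3.7) = 0.66 × exp(−2.02)
  = 0.66 × 0.1326 = 0.0875

0.088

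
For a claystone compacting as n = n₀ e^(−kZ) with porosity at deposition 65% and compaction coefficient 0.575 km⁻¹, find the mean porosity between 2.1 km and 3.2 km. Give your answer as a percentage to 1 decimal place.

14.4%

⟨n⟩ = (1/(Z₂−Z₁)) ∫ n₀ e^(−kZ) dZ = n₀·(e^(−k·Z₁) − e^(−k·Z₂)) / (k·(Z₂−Z₁))
e^(−0.575×2.1) = 0.2989; e^(−0.575×3.2) = 0.1588
⟨n⟩ = 0.65 × (0.2989 − 0.1588) / (0.575 × 1.1) = 0.65 × 0.2215 = 0.1440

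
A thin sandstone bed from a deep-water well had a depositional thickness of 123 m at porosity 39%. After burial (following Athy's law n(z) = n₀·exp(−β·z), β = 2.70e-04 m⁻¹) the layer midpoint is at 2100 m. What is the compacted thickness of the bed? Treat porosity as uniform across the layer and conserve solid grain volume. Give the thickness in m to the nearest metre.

96 m

Working in km (1 km = 1000 m; β in km⁻¹ = β in m⁻¹ × 1000):
Porosity at 2.1 km: n = 0.39·exp(−0.27×2.1) = 0.2212
Solid-volume conservation: h(1−n) = h₀(1−n₀) ⇒ h = h₀·(1−n₀)/(1−n)
h = 0.123 × (1 − 0.39)/(1 − 0.2212) = 0.123 × 0.7833 = 0.0963 km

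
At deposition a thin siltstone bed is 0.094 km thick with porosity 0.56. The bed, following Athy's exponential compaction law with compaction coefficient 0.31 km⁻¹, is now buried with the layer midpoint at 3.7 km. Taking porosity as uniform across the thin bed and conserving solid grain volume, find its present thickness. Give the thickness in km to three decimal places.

0.050 km

Porosity at 3.7 km: φ = 0.56·exp(−0.31×3.7) = 0.1778
Solid-volume conservation: h(1−φ) = h₀(1−φ₀) ⇒ h = h₀·(1−φ₀)/(1−φ)
h = 0.094 × (1 − 0.56)/(1 − 0.1778) = 0.094 × 0.5352 = 0.0503 km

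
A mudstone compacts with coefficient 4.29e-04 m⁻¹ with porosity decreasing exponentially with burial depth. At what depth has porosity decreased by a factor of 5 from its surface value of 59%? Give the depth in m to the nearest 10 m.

3750 m

Working in km (1 km = 1000 m; k in km⁻¹ = k in m⁻¹ × 1000):
n/n₀ = 1/5 ⇒ exp(−k·z) = 1/5 ⇒ z = ln(5) / k
z = 1.6094 / 0.429 = 3.752 km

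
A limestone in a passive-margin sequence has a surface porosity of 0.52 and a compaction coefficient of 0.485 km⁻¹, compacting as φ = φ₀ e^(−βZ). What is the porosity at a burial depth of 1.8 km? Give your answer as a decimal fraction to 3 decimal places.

φ = φ₀·exp(−β·Z) = 0.52 × exp(−0.485 × 1.8) = 0.52 × exp(−0.873)
  = 0.52 × 0.4177 = 0.2172

0.217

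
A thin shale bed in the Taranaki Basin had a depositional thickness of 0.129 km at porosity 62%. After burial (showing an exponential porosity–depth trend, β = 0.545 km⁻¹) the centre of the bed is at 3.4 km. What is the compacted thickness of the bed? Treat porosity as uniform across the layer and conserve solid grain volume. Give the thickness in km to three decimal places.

Porosity at 3.4 km: φ = 0.62·exp(−0.545×3.4) = 0.0972
Solid-volume conservation: h(1−φ) = h₀(1−φ₀) ⇒ h = h₀·(1−φ₀)/(1−φ)
h = 0.129 × (1 − 0.62)/(1 − 0.0972) = 0.129 × 0.4209 = 0.0543 km

0.054 km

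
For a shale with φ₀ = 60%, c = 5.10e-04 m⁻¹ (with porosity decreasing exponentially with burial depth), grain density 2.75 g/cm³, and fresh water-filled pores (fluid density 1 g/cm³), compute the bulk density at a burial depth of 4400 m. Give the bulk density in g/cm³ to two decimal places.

Working in km (1 km = 1000 m; c in km⁻¹ = c in m⁻¹ × 1000):
Porosity at depth: φ = 0.6·exp(−0.51×4.4) = 0.6×0.1060 = 0.0636
Bulk density: ρ_b = (1−φ)ρ_g + φ·ρ_f = 0.9364×2.75 + 0.0636×1
       = 2.575 + 0.064 = 2.639 g/cm³

2.64 g/cm³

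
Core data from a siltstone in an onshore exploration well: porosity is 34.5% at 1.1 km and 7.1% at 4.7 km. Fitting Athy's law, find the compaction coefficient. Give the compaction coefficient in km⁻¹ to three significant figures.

Athy: φ(d) = φ₀ e^(−cd) ⇒ φ₁/φ₂ = e^{c(d₂−d₁)} ⇒ c = ln(φ₁/φ₂)/(d₂−d₁)
c = ln(0.345/0.071) / (4.7 − 1.1) = ln(4.859) / 3.6 = 1.5809 / 3.6 = 0.4391 km⁻¹

0.439 km⁻¹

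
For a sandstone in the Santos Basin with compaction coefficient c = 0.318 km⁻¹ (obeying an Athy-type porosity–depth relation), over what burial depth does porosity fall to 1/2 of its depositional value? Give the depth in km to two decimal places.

2.18 km

phi/phi₀ = 1/2 ⇒ exp(−c·d) = 1/2 ⇒ d = ln(2) / c
d = 0.6931 / 0.318 = 2.180 km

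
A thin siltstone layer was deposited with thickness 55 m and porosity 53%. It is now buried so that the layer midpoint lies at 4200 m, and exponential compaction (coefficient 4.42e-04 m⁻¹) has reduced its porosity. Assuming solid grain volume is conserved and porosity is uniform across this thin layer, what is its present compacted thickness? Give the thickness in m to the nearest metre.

28 m

Working in km (1 km = 1000 m; c in km⁻¹ = c in m⁻¹ × 1000):
Porosity at 4.2 km: φ = 0.53·exp(−0.442×4.2) = 0.0828
Solid-volume conservation: h(1−φ) = h₀(1−φ₀) ⇒ h = h₀·(1−φ₀)/(1−φ)
h = 0.055 × (1 − 0.53)/(1 − 0.0828) = 0.055 × 0.5124 = 0.0282 km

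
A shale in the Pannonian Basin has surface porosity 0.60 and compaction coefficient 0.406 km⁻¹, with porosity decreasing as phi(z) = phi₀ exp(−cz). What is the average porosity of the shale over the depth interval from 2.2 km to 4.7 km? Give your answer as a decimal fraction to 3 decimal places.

0.154

⟨phi⟩ = (1/(z₂−z₁)) ∫ phi₀ e^(−cz) dz = phi₀·(e^(−c·z₁) − e^(−c·z₂)) / (c·(z₂−z₁))
e^(−0.406×2.2) = 0.4093; e^(−0.406×4.7) = 0.1483
⟨phi⟩ = 0.6 × (0.4093 − 0.1483) / (0.406 × 2.5) = 0.6 × 0.2571 = 0.1543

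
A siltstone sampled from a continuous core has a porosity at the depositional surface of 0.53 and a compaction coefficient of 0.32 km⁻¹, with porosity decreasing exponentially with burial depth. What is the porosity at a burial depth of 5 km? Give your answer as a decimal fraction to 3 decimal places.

phi = phi₀·exp(−β·d) = 0.53 × exp(−0.32 × 5) = 0.53 × exp(−1.6)
  = 0.53 × 0.2019 = 0.1070

0.107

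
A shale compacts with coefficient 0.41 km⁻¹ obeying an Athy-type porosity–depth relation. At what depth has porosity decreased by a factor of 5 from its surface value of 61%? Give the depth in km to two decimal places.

φ/φ₀ = 1/5 ⇒ exp(−β·z) = 1/5 ⇒ z = ln(5) / β
z = 1.6094 / 0.41 = 3.925 km

3.93 km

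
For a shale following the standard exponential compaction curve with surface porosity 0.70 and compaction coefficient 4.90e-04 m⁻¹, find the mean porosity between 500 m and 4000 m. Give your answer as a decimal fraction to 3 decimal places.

0.262

Working in km (1 km = 1000 m; k in km⁻¹ = k in m⁻¹ × 1000):
⟨φ⟩ = (1/(z₂−z₁)) ∫ φ₀ e^(−kz) dz = φ₀·(e^(−k·z₁) − e^(−k·z₂)) / (k·(z₂−z₁))
e^(−0.49×0.5) = 0.7827; e^(−0.49×4) = 0.1409
⟨φ⟩ = 0.7 × (0.7827 − 0.1409) / (0.49 × 3.5) = 0.7 × 0.3743 = 0.2620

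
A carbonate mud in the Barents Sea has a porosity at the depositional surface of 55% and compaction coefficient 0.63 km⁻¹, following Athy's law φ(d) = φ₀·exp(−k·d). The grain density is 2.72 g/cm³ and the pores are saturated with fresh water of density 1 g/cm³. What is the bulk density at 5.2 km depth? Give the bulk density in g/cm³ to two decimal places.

2.68 g/cm³

Porosity at depth: φ = 0.55·exp(−0.63×5.2) = 0.55×0.0378 = 0.0208
Bulk density: ρ_b = (1−φ)ρ_g + φ·ρ_f = 0.9792×2.72 + 0.0208×1
       = 2.663 + 0.021 = 2.684 g/cm³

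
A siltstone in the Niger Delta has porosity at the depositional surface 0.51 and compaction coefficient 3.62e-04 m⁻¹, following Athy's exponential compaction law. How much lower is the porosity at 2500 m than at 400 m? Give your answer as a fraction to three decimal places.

Working in km (1 km = 1000 m; β in km⁻¹ = β in m⁻¹ × 1000):
n(0.4) = 0.51·e^(−0.362×0.4) = 0.4412
n(2.5) = 0.51·e^(−0.362×2.5) = 0.2063
Δn = 0.4412 − 0.2063 = 0.2349

0.235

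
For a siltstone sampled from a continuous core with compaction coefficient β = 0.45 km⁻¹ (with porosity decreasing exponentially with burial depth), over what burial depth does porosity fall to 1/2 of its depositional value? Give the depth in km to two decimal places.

1.54 km

phi/phi₀ = 1/2 ⇒ exp(−β·z) = 1/2 ⇒ z = ln(2) / β
z = 0.6931 / 0.45 = 1.540 km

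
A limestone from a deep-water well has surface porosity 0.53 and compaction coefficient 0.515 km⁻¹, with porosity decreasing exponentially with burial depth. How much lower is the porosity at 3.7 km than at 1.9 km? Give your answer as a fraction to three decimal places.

0.120

n(1.9) = 0.53·e^(−0.515×1.9) = 0.1992
n(3.7) = 0.53·e^(−0.515×3.7) = 0.0788
Δn = 0.1992 − 0.0788 = 0.1204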